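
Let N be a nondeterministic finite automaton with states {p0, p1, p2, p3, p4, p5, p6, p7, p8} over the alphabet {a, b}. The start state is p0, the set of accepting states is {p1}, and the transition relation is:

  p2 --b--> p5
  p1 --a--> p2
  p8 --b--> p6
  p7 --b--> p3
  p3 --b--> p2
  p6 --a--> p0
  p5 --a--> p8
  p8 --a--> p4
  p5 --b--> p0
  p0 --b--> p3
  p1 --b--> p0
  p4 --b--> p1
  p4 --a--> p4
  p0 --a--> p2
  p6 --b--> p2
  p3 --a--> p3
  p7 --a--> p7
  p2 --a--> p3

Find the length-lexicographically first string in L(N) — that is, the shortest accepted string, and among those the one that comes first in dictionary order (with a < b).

abaab

A breadth-first search from p0 reaches an accepting state first via the path p0 → p2 → p5 → p8 → p4 → p1 on input abaab.
No string of length < 5 is accepted (BFS exhausts all shorter strings without reaching an accepting state), and abaab is the lexicographically least accepting string of length 5.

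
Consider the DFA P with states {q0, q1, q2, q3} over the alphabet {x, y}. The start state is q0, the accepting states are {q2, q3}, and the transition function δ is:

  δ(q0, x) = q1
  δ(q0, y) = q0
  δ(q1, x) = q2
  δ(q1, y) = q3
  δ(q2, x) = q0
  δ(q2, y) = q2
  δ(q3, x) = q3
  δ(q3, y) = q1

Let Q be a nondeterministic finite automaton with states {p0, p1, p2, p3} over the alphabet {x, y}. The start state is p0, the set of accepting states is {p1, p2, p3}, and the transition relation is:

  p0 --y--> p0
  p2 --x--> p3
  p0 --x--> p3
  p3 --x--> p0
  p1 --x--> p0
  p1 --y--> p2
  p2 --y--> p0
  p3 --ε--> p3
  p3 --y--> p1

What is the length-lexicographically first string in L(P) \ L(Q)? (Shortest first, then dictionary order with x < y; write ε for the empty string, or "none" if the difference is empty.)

The string xx is accepted by P but not by Q.
No shorter string lies in the difference, and xx is the lexicographically first length-2 string in L(P) \ L(Q).

xx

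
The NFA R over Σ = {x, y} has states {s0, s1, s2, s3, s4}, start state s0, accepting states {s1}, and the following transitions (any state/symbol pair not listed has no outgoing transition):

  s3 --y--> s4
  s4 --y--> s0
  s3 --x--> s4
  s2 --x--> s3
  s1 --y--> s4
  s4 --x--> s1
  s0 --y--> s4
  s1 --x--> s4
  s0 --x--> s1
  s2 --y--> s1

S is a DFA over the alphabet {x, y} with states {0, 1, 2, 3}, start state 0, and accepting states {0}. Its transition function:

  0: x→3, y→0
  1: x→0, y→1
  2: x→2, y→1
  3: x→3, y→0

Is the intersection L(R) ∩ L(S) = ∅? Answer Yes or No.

Yes

Exploring the product automaton R × S from the start pair (s0, 0), following both machines on each input symbol, reaches 4 state pairs: (s0, 0), (s1, 3), (s4, 0), (s4, 3).
R accepts in {s1} and S accepts in {0}; no reachable pair has both components accepting, so no string drives both machines to acceptance simultaneously and L(R) ∩ L(S) = ∅.
So no string is accepted by both, and the intersection is empty.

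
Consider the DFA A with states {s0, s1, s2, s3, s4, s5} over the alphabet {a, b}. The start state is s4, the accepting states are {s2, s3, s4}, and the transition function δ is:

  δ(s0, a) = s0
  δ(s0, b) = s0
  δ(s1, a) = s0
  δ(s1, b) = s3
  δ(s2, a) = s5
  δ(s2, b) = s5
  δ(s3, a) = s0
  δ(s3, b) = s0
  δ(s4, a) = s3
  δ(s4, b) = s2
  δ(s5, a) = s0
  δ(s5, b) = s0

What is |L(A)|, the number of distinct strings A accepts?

3

The useful subgraph on states {s2, s3, s4} is acyclic, so L(A) is finite; the longest accepting path visits 2 useful states, giving maximum string length 1.
Counting accepting paths from s4 by length: 1 of length 0, 2 of length 1. Total 3.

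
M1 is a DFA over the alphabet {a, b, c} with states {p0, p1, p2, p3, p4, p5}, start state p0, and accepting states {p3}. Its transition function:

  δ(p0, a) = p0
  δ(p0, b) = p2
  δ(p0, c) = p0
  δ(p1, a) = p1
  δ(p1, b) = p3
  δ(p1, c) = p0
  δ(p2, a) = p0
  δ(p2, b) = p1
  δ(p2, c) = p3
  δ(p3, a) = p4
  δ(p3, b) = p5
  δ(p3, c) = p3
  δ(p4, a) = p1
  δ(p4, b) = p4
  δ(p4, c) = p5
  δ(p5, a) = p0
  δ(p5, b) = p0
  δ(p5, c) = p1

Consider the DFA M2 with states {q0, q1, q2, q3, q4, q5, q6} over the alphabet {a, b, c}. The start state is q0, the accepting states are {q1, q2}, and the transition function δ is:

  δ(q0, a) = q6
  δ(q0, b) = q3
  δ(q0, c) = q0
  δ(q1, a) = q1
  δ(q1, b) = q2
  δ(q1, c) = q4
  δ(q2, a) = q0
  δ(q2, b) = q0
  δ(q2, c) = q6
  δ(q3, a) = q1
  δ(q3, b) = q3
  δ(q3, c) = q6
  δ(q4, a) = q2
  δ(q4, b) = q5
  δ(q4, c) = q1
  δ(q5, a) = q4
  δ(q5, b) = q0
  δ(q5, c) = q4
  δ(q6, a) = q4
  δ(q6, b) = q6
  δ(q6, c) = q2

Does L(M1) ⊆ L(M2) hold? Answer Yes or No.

The string bc is in L(M1) but not in L(M2).
So L(M1) ⊄ L(M2).

No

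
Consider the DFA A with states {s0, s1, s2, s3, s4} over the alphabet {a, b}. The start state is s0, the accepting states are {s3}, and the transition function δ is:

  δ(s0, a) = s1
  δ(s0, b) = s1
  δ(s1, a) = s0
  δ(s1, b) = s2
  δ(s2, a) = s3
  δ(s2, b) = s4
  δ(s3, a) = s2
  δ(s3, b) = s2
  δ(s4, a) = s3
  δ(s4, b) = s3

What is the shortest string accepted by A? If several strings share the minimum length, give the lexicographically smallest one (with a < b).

aba

A breadth-first search from s0 reaches an accepting state first via the path s0 → s1 → s2 → s3 on input aba.
No string of length < 3 is accepted (BFS exhausts all shorter strings without reaching an accepting state), and aba is the lexicographically least accepting string of length 3.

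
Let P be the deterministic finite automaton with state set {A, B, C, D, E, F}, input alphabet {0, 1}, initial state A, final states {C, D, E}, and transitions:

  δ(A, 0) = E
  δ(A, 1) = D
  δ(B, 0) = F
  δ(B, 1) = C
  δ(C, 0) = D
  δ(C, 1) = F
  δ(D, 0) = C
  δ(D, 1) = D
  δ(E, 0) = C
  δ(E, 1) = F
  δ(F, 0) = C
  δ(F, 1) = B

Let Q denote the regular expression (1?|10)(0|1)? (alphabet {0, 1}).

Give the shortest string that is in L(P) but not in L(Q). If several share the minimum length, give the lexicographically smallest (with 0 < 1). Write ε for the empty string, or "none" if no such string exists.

The string 00 is accepted by P but not by Q.
No shorter string lies in the difference, and 00 is the lexicographically first length-2 string in L(P) \ L(Q).

00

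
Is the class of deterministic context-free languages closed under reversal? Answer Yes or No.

No

L = {c bⁿaⁿ : n≥0} ∪ {d b²ⁿaⁿ : n≥0} is a DCFL: the first symbol tells a deterministic PDA whether to pop one or two b's per a. Its reversal Lᴿ = {aⁿbⁿ c : n≥0} ∪ {aⁿb²ⁿ d : n≥0} is not. DCFLs are closed under right quotient by regular languages, and Lᴿ/{c, d} = {aⁿbⁿ : n≥0} ∪ {aⁿb²ⁿ : n≥0} — the standard context-free language accepted by no deterministic PDA (intuitively the machine would have to commit to a b-to-a ratio before the distinguishing marker arrives; formally, a DPDA for it would have a single run on aⁿb²ⁿ, accepting after the prefix aⁿbⁿ and accepting again after n more b's; an ordinary PDA that simulates it on a's and b's and, at any moment when it is accepting, may switch to reading only a fresh letter e while feeding each e to the simulation as a b, would accept aⁱbʲeᵏ (k≥1) exactly when both aⁱbʲ and aⁱbʲ⁺ᵏ are in the language, i.e. its language intersected with the regular set a*b*e⁺ would be exactly {aⁿbⁿeⁿ : n≥1} — impossible, since context-free languages are closed under intersection with regular sets and {aⁿbⁿeⁿ} is not context-free). So Lᴿ cannot be a DCFL.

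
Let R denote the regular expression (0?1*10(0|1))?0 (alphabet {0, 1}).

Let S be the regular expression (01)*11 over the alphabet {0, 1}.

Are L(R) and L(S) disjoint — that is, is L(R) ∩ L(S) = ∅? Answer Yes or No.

Yes

Converting the expression R to a DFA (subset construction, then merging equivalent states) gives the minimal DFA with states {r0, r1, r2, r3, r4, r5, r6}, start state r0, accepting states {r1, r6} and transitions r0: 0→r1, 1→r2; r1: 0→r3, 1→r2; r2: 0→r4, 1→r2; r3: 0→r3, 1→r3; r4: 0→r5, 1→r5; r5: 0→r6, 1→r3; r6: 0→r3, 1→r3.
Converting the expression S to a DFA (subset construction, then merging equivalent states) gives the minimal DFA with states {s0, s1, s2, s3, s4}, start state s0, accepting states {s4} and transitions s0: 0→s1, 1→s2; s1: 0→s3, 1→s0; s2: 0→s3, 1→s4; s3: 0→s3, 1→s3; s4: 0→s3, 1→s3.
Exploring the product automaton R × S from the start pair (r0, s0), following both machines on each input symbol, reaches 17 state pairs: (r0, s0), (r1, s1), (r2, s2), (r3, s3), (r2, s0), (r4, s3), (r2, s4), (r4, s1), (r5, s3), (r2, s3), (r5, s0), (r6, s3), (r6, s1), (r3, s2), (r3, s0), (r3, s4), (r3, s1).
R accepts in {r1, r6} and S accepts in {s4}; no reachable pair has both components accepting, so no string drives both machines to acceptance simultaneously and L(R) ∩ L(S) = ∅.
So no string is accepted by both, and the intersection is empty.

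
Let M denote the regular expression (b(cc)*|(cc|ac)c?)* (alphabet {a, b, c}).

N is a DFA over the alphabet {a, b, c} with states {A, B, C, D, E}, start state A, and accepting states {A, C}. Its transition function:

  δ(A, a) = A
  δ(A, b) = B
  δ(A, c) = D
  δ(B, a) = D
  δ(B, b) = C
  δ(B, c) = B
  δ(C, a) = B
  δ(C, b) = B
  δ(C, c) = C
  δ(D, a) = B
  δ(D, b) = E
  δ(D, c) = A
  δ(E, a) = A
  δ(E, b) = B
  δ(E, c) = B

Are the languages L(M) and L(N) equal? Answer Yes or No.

The string b is accepted by M but rejected by N.
So L(M) ≠ L(N).

No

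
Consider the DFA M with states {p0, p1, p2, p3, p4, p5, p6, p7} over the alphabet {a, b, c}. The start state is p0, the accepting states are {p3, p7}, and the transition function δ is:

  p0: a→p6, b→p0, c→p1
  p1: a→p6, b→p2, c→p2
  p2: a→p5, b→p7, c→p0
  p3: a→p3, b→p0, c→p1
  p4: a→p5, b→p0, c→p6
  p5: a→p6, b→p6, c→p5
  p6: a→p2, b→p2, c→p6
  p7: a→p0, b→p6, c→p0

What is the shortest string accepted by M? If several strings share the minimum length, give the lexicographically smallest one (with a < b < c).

aab

A breadth-first search from p0 reaches an accepting state first via the path p0 → p6 → p2 → p7 on input aab.
No string of length < 3 is accepted (BFS exhausts all shorter strings without reaching an accepting state), and aab is the lexicographically least accepting string of length 3.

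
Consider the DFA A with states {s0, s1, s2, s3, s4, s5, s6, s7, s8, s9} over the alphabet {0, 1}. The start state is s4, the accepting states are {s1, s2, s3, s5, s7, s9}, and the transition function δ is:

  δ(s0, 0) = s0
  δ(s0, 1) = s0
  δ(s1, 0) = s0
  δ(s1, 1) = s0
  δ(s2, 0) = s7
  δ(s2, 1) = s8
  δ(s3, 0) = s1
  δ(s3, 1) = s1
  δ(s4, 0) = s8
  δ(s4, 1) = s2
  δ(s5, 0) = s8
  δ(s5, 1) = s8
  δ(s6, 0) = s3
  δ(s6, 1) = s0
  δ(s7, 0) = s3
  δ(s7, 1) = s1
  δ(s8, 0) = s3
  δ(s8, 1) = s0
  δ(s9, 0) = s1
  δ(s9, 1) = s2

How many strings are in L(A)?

The useful subgraph on states {s1, s2, s3, s4, s7, s8} is acyclic, so L(A) is finite; the longest accepting path visits 5 useful states, giving maximum string length 4.
Counting accepting paths from s4 by length: 1 of length 1, 2 of length 2, 5 of length 3, 4 of length 4. Total 12.

12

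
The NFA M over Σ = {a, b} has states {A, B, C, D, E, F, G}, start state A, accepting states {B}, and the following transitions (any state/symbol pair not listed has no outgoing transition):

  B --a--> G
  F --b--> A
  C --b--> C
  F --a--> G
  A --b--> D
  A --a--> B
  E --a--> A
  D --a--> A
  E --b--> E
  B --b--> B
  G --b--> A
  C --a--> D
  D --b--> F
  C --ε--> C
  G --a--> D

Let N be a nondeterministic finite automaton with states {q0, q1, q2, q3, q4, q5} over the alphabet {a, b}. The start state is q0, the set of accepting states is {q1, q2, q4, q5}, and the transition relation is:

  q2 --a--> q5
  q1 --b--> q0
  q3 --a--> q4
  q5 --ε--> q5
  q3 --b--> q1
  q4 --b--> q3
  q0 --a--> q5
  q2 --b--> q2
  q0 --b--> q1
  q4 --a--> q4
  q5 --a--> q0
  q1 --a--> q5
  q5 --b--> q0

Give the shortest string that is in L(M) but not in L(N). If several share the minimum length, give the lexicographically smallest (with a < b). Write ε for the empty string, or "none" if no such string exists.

ab

The string ab is accepted by M but not by N.
No shorter string lies in the difference, and ab is the lexicographically first length-2 string in L(M) \ L(N).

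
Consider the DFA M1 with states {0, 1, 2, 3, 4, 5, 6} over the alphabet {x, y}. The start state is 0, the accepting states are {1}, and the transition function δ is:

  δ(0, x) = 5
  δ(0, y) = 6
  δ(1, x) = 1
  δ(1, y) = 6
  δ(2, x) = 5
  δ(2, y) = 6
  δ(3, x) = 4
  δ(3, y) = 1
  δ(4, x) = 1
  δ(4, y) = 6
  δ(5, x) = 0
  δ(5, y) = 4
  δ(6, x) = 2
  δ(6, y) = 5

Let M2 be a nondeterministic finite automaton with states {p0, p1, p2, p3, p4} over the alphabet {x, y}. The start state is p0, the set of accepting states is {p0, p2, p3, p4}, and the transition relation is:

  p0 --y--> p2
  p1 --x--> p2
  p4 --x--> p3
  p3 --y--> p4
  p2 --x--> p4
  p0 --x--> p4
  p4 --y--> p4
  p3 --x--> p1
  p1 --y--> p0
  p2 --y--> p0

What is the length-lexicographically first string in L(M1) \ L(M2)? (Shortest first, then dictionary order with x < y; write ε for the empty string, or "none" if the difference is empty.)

xyxx

The string xyxx is accepted by M1 but not by M2.
No shorter string lies in the difference, and xyxx is the lexicographically first length-4 string in L(M1) \ L(M2).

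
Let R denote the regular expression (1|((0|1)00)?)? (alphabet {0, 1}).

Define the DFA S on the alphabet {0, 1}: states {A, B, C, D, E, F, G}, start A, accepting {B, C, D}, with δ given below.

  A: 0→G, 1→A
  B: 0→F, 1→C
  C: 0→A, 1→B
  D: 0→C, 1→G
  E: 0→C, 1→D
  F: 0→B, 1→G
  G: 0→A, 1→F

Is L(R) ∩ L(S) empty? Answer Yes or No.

Converting the expression R to a DFA (subset construction, then merging equivalent states) gives the minimal DFA with states {r0, r1, r2, r3, r4, r5}, start state r0, accepting states {r0, r2, r5} and transitions r0: 0→r1, 1→r2; r1: 0→r3, 1→r4; r2: 0→r3, 1→r4; r3: 0→r5, 1→r4; r4: 0→r4, 1→r4; r5: 0→r4, 1→r4.
Exploring the product automaton R × S from the start pair (r0, A), following both machines on each input symbol, reaches 12 state pairs: (r0, A), (r1, G), (r2, A), (r3, A), (r4, F), (r3, G), (r4, A), (r5, G), (r4, B), (r4, G), (r5, A), (r4, C).
R accepts in {r0, r2, r5} and S accepts in {B, C, D}; no reachable pair has both components accepting, so no string drives both machines to acceptance simultaneously and L(R) ∩ L(S) = ∅.
So no string is accepted by both, and the intersection is empty.

Yes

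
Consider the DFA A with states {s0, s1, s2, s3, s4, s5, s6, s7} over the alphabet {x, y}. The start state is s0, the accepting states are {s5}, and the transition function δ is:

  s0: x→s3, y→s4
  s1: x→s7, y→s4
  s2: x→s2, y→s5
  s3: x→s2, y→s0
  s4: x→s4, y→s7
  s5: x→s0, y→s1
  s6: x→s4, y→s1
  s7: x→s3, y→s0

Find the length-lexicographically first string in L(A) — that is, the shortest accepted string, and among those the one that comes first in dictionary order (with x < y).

xxy

A breadth-first search from s0 reaches an accepting state first via the path s0 → s3 → s2 → s5 on input xxy.
No string of length < 3 is accepted (BFS exhausts all shorter strings without reaching an accepting state), and xxy is the lexicographically least accepting string of length 3.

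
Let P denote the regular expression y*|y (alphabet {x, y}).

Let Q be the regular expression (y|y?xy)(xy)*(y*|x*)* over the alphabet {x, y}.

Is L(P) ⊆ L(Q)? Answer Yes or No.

The empty string ε is in L(P) but not in L(Q).
So L(P) ⊄ L(Q).

No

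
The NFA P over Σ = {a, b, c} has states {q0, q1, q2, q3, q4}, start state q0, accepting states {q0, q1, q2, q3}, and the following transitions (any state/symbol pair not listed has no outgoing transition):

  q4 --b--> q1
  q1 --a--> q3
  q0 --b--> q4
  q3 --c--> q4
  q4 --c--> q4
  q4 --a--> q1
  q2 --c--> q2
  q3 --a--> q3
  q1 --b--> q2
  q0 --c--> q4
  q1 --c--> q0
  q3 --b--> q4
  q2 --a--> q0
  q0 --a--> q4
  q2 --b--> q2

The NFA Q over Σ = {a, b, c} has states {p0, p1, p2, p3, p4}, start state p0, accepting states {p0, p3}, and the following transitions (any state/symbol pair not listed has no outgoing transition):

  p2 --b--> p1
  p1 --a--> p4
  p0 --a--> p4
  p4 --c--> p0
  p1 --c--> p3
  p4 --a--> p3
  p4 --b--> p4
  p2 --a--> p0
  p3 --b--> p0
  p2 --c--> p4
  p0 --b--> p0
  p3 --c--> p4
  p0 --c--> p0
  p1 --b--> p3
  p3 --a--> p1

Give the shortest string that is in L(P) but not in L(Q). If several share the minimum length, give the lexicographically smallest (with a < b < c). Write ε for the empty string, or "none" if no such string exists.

The string ab is accepted by P but not by Q.
No shorter string lies in the difference, and ab is the lexicographically first length-2 string in L(P) \ L(Q).

ab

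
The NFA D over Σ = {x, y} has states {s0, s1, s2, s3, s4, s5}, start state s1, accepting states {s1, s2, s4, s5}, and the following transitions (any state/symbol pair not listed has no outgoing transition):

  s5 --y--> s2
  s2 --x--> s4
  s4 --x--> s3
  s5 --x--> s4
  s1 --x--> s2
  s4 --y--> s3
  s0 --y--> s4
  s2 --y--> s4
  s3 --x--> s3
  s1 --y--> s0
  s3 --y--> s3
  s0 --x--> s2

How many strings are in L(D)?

The useful subgraph on states {s0, s1, s2, s4} is acyclic, so L(D) is finite; the longest accepting path visits 4 useful states, giving maximum string length 3.
Counting accepting paths from s1 by length: 1 of length 0, 1 of length 1, 4 of length 2, 2 of length 3. Total 8.

8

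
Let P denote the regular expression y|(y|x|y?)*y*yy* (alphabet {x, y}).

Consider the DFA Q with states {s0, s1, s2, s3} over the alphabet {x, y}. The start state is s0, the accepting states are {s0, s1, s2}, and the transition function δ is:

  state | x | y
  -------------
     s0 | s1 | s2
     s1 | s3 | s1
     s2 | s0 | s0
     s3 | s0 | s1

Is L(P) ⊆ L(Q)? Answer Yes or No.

Converting the expression P to a DFA (subset construction, then merging equivalent states) gives the minimal DFA with states {p0, p1}, start state p0, accepting states {p1} and transitions p0: x→p0, y→p1; p1: x→p0, y→p1.
Exploring the product automaton P × Q from the start pair (p0, s0), following both machines on each input symbol, reaches 6 state pairs: (p0, s0), (p0, s1), (p1, s2), (p0, s3), (p1, s1), (p1, s0).
P accepts in {p1} and Q accepts in {s0, s1, s2}. The reachable pairs whose P-component is accepting are (p1, s2), (p1, s1), (p1, s0); in each of them the Q-component is accepting too, so the product for L(P) \ L(Q) (P-component accepting, Q-component rejecting) has no reachable accepting pair and the difference is empty.
Hence every string in L(P) is also in L(Q).

Yes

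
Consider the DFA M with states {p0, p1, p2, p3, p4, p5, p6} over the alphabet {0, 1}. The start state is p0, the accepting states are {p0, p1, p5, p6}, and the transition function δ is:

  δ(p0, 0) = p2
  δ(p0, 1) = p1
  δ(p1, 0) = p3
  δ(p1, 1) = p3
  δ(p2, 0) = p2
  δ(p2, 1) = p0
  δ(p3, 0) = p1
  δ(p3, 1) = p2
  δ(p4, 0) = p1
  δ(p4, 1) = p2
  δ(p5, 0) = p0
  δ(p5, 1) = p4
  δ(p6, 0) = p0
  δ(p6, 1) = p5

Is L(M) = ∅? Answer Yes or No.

The empty string ε is accepted: the run p0 ends in the accepting state p0.
Since at least one string is accepted, L(M) is not empty.

No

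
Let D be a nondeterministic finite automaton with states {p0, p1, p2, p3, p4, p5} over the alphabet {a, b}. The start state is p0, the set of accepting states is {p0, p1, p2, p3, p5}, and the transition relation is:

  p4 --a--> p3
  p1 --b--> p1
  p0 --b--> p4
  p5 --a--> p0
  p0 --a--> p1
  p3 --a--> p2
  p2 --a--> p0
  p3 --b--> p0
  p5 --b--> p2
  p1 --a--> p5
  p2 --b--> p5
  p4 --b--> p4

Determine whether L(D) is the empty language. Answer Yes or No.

No

The empty string ε is accepted: the run p0 ends in the accepting state p0.
Since at least one string is accepted, L(D) is not empty.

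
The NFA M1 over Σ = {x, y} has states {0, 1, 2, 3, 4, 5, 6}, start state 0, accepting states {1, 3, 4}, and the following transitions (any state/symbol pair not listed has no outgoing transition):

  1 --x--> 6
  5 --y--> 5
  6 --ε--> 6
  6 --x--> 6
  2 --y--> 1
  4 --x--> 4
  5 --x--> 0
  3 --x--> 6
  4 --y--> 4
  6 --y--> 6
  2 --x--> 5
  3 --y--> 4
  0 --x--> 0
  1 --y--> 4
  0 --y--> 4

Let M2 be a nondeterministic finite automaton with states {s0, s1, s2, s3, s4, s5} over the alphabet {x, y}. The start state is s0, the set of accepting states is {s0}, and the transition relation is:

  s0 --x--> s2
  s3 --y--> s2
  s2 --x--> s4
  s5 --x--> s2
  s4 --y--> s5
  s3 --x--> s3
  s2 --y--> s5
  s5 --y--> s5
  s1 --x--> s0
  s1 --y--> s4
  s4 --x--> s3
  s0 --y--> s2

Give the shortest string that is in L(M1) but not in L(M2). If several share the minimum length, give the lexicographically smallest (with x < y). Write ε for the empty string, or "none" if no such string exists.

The string y is accepted by M1 but not by M2.
No shorter string lies in the difference, and y is the lexicographically first length-1 string in L(M1) \ L(M2).

y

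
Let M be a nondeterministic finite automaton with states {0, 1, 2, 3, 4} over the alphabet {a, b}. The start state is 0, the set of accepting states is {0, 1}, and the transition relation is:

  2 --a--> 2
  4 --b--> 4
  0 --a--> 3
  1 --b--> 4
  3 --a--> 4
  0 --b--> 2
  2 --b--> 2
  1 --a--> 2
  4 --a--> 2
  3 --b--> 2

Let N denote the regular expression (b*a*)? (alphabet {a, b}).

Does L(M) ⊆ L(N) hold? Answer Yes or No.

Converting the expression N to a DFA (subset construction, then merging equivalent states) gives the minimal DFA with states {n0, n1, n2}, start state n0, accepting states {n0, n1} and transitions n0: a→n1, b→n0; n1: a→n1, b→n2; n2: a→n2, b→n2.
Exploring the product automaton M × N from the start pair (0, n0), following both machines on each input symbol, reaches 7 state pairs: (0, n0), (3, n1), (2, n0), (4, n1), (2, n2), (2, n1), (4, n2).
M accepts in {0, 1} and N accepts in {n0, n1}. The reachable pairs whose M-component is accepting are (0, n0); in each of them the N-component is accepting too, so the product for L(M) \ L(N) (M-component accepting, N-component rejecting) has no reachable accepting pair and the difference is empty.
Hence every string in L(M) is also in L(N).

Yes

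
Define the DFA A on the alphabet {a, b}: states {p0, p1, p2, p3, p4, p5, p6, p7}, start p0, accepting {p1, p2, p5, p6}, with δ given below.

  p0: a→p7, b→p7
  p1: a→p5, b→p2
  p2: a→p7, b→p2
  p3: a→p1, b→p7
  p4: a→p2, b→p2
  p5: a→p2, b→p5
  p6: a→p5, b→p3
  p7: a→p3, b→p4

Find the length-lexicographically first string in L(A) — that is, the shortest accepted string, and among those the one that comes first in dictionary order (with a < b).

A breadth-first search from p0 reaches an accepting state first via the path p0 → p7 → p3 → p1 on input aaa.
No string of length < 3 is accepted (BFS exhausts all shorter strings without reaching an accepting state), and aaa is the lexicographically least accepting string of length 3.

aaa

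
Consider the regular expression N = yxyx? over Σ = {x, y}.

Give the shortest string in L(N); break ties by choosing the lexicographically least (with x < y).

yxy

By inspection of the expression, no string of length less than 3 matches, and yxy is the lexicographically first match of length 3.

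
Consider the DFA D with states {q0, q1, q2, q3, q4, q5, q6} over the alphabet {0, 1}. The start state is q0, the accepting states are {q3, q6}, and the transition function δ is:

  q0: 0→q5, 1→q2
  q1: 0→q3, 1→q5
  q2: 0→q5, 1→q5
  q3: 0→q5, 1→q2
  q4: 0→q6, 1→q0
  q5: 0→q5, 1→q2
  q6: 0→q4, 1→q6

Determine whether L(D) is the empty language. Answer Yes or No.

Yes

The states reachable from the start state are {q0, q2, q5}.
None of the accepting states {q3, q6} is reachable, so no string is accepted and L(D) = ∅.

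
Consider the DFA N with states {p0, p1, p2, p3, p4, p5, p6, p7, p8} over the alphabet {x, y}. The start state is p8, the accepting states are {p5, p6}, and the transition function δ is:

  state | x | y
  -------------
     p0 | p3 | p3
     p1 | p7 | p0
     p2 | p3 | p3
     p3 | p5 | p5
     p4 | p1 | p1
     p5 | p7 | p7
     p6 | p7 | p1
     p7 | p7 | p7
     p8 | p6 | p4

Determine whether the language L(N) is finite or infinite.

The useful states (reachable from p8 and able to reach an accepting state) are {p0, p1, p3, p4, p5, p6, p8}.
Restricted to these states the transition graph has no cycle, so every accepting path has bounded length and L is finite.

finite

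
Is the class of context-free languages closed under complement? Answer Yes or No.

CFLs are closed under union, so if they were also closed under complement they would be closed under intersection by De Morgan (L₁ ∩ L₂ is the complement of the union of the complements). But {aⁿbⁿcᵐ} ∩ {aᵐbⁿcⁿ} = {aⁿbⁿcⁿ} is not context-free although both operands are.

No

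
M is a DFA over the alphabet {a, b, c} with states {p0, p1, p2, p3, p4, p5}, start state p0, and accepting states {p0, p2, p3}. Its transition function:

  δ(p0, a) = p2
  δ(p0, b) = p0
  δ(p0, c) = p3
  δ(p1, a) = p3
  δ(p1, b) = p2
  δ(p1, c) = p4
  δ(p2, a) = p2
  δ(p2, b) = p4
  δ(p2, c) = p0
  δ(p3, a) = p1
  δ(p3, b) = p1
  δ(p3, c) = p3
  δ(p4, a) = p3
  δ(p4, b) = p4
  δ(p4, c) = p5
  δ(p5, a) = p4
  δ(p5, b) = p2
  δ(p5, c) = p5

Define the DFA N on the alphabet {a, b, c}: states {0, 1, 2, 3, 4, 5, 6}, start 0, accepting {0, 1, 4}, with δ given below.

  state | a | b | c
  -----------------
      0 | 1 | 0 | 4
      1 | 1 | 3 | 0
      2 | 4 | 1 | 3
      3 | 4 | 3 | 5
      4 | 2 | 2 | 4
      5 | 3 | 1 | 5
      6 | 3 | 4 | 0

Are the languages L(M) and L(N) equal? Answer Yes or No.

Exploring the product automaton M × N from the start pair (p0, 0), following both machines on each input symbol, reaches 6 state pairs: (p0, 0), (p2, 1), (p3, 4), (p4, 3), (p1, 2), (p5, 5).
M accepts in {p0, p2, p3} and N accepts in {0, 1, 4}. In every reachable pair the two components are either both accepting — (p0, 0), (p2, 1), (p3, 4) — or both non-accepting, so no string is accepted by exactly one of the machines: L(M) \ L(N) and L(N) \ L(M) are both empty.
Hence every string is accepted by M iff it is accepted by N, and the two languages coincide.

Yes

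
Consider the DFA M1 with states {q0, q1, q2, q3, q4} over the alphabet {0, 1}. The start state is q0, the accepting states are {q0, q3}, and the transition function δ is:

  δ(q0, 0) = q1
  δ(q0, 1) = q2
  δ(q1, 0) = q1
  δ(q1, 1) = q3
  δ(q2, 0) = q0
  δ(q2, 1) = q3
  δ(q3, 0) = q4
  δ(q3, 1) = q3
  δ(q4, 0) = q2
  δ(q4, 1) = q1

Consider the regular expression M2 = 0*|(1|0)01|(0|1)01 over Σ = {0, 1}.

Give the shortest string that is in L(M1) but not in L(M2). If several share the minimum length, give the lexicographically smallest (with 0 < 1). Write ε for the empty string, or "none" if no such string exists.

01

The string 01 is accepted by M1 but not by M2.
No shorter string lies in the difference, and 01 is the lexicographically first length-2 string in L(M1) \ L(M2).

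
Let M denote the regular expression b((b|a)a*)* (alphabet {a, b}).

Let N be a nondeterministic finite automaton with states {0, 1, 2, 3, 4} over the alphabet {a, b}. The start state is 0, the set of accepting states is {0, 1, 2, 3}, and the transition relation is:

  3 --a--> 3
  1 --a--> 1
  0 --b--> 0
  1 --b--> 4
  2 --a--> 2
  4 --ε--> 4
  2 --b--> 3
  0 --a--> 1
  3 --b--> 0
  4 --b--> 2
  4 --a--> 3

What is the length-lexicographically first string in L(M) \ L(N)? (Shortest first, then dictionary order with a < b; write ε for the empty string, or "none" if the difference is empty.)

The string bab is accepted by M but not by N.
No shorter string lies in the difference, and bab is the lexicographically first length-3 string in L(M) \ L(N).

bab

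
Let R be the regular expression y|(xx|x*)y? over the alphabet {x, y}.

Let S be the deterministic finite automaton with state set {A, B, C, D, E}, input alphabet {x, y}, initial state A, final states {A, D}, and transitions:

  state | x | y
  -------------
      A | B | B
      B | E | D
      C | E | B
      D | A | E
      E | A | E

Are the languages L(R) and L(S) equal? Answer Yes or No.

No

The string x is accepted by R but rejected by S.
So L(R) ≠ L(S).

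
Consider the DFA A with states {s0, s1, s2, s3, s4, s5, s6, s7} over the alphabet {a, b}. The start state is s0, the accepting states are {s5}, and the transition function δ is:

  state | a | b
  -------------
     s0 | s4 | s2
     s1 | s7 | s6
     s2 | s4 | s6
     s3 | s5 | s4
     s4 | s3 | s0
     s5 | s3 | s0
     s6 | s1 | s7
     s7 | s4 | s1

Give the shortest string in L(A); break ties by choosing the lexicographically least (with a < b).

aaa

A breadth-first search from s0 reaches an accepting state first via the path s0 → s4 → s3 → s5 on input aaa.
No string of length < 3 is accepted (BFS exhausts all shorter strings without reaching an accepting state), and aaa is the lexicographically least accepting string of length 3.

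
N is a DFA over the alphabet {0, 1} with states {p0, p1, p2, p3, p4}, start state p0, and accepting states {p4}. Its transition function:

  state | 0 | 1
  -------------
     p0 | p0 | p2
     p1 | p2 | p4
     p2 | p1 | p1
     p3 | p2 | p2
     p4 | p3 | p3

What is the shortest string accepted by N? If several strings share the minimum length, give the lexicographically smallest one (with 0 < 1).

101

A breadth-first search from p0 reaches an accepting state first via the path p0 → p2 → p1 → p4 on input 101.
No string of length < 3 is accepted (BFS exhausts all shorter strings without reaching an accepting state), and 101 is the lexicographically least accepting string of length 3.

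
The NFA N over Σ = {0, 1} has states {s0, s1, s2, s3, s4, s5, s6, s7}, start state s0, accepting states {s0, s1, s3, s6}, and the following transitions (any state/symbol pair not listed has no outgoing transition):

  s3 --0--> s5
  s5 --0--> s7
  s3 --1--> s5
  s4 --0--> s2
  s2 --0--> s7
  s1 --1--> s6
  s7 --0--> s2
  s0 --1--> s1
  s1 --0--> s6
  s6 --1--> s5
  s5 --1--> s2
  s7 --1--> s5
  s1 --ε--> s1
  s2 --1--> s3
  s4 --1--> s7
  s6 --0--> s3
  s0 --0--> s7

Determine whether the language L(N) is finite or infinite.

State s3 is reachable from the start and can reach an accepting state, and it lies on the cycle s3 → s5 → s2 → s3.
Traversing that cycle any number of times yields accepted strings of unbounded length, so the language is infinite.

infinite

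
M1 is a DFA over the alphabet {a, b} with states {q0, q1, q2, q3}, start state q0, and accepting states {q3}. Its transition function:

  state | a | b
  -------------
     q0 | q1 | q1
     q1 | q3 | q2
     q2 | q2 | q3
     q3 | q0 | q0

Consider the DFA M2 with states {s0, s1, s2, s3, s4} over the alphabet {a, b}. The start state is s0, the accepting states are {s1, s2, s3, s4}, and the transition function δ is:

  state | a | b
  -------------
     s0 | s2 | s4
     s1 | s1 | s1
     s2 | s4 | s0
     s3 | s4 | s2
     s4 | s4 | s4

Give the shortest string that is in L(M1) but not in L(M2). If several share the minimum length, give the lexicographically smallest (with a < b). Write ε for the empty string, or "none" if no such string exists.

The string abab is accepted by M1 but not by M2.
No shorter string lies in the difference, and abab is the lexicographically first length-4 string in L(M1) \ L(M2).

abab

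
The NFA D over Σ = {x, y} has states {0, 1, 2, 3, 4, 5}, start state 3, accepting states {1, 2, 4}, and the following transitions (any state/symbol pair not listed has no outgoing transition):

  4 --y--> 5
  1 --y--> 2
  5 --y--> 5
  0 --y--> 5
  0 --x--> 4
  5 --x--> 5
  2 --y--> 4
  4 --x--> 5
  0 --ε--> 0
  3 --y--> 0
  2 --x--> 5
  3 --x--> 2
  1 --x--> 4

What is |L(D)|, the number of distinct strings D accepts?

The useful subgraph on states {0, 2, 3, 4} is acyclic, so L(D) is finite; the longest accepting path visits 3 useful states, giving maximum string length 2.
Counting accepting paths from 3 by length: 1 of length 1, 2 of length 2. Total 3.

3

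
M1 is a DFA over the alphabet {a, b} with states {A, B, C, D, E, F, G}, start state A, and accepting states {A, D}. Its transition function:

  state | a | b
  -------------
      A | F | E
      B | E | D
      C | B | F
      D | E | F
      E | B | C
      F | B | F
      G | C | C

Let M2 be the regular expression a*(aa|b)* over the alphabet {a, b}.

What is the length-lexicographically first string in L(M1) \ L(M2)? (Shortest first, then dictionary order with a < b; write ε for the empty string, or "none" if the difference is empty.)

bab

The string bab is accepted by M1 but not by M2.
No shorter string lies in the difference, and bab is the lexicographically first length-3 string in L(M1) \ L(M2).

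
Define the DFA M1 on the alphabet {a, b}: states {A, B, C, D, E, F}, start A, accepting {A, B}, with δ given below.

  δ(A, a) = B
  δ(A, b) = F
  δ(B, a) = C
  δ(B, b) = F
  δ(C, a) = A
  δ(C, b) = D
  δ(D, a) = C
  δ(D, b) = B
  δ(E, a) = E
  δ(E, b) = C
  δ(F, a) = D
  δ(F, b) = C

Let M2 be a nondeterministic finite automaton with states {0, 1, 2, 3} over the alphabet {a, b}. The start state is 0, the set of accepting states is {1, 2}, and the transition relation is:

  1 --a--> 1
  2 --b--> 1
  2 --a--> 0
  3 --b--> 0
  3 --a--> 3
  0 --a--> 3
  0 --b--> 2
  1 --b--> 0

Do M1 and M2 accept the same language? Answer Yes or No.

No

The empty string ε is accepted by M1 but rejected by M2.
So L(M1) ≠ L(M2).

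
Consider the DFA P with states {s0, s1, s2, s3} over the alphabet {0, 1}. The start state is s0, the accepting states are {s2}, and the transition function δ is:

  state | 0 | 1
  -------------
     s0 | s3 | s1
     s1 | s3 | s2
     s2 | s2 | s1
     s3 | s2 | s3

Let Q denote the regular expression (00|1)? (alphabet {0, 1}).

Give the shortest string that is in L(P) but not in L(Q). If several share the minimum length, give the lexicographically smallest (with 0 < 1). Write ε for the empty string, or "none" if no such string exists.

11

The string 11 is accepted by P but not by Q.
No shorter string lies in the difference, and 11 is the lexicographically first length-2 string in L(P) \ L(Q).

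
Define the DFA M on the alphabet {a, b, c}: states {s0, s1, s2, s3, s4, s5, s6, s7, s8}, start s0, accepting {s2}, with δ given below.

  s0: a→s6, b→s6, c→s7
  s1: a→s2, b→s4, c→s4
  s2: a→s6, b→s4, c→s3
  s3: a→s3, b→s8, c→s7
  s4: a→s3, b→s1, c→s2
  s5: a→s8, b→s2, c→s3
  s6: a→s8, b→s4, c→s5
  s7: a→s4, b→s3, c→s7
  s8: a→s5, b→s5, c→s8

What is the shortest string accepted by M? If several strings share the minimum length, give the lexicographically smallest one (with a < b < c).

A breadth-first search from s0 reaches an accepting state first via the path s0 → s6 → s4 → s2 on input abc.
No string of length < 3 is accepted (BFS exhausts all shorter strings without reaching an accepting state), and abc is the lexicographically least accepting string of length 3.

abc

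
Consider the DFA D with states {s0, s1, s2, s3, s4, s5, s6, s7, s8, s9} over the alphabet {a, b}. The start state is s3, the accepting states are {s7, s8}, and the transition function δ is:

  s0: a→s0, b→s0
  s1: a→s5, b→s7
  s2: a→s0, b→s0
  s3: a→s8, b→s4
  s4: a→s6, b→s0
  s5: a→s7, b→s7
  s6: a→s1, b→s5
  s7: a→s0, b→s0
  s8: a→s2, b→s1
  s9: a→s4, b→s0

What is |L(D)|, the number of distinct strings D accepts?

9

The useful subgraph on states {s1, s3, s4, s5, s6, s7, s8} is acyclic, so L(D) is finite; the longest accepting path visits 6 useful states, giving maximum string length 5.
Counting accepting paths from s3 by length: 1 of length 1, 1 of length 3, 5 of length 4, 2 of length 5. Total 9.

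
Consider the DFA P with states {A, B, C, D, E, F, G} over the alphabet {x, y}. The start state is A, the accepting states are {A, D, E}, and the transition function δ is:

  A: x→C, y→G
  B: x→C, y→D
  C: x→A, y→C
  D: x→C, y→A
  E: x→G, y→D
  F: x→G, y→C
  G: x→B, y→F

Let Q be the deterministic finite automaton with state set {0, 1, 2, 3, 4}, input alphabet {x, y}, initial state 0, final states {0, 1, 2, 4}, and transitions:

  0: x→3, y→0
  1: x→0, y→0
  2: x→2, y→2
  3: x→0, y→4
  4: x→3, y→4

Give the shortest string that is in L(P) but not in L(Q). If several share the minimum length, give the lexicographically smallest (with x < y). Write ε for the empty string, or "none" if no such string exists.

The string xyx is accepted by P but not by Q.
No shorter string lies in the difference, and xyx is the lexicographically first length-3 string in L(P) \ L(Q).

xyx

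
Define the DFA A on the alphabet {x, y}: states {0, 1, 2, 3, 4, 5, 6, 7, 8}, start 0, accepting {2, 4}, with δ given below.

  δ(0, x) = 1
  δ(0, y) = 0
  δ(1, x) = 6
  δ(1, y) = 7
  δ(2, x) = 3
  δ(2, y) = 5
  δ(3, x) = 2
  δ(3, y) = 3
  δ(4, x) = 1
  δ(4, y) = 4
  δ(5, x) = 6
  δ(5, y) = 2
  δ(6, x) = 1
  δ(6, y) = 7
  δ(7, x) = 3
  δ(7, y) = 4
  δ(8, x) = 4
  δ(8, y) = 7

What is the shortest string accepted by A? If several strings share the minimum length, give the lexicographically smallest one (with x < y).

A breadth-first search from 0 reaches an accepting state first via the path 0 → 1 → 7 → 4 on input xyy.
No string of length < 3 is accepted (BFS exhausts all shorter strings without reaching an accepting state), and xyy is the lexicographically least accepting string of length 3.

xyy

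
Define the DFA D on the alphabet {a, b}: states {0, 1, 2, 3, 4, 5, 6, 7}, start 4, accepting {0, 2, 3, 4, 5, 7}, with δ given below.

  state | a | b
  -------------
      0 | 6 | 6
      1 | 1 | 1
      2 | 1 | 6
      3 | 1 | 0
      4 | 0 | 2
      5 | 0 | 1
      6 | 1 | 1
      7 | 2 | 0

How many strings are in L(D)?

The useful subgraph on states {0, 2, 4} is acyclic, so L(D) is finite; the longest accepting path visits 2 useful states, giving maximum string length 1.
Counting accepting paths from 4 by length: 1 of length 0, 2 of length 1. Total 3.

3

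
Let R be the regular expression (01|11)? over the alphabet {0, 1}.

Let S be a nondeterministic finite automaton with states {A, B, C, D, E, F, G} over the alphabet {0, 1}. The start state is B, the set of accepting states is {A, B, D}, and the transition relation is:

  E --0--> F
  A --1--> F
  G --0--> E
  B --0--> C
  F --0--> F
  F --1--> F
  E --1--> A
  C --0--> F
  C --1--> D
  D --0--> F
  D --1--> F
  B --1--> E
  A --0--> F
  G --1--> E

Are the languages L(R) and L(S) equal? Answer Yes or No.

Converting the expression R to a DFA (subset construction, then merging equivalent states) gives the minimal DFA with states {r0, r1, r2, r3}, start state r0, accepting states {r0, r3} and transitions r0: 0→r1, 1→r1; r1: 0→r2, 1→r3; r2: 0→r2, 1→r2; r3: 0→r2, 1→r2.
Exploring the product automaton R × S from the start pair (r0, B), following both machines on each input symbol, reaches 6 state pairs: (r0, B), (r1, C), (r1, E), (r2, F), (r3, D), (r3, A).
R accepts in {r0, r3} and S accepts in {A, B, D}. In every reachable pair the two components are either both accepting — (r0, B), (r3, D), (r3, A) — or both non-accepting, so no string is accepted by exactly one of the machines: L(R) \ L(S) and L(S) \ L(R) are both empty.
Hence every string is accepted by R iff it is accepted by S, and the two languages coincide.

Yes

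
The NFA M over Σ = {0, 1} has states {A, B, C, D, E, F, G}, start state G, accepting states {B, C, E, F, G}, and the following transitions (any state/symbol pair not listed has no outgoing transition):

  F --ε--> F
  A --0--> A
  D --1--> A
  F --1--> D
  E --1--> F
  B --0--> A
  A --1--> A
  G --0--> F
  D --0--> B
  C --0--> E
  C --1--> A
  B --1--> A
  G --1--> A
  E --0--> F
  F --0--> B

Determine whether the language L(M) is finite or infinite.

The useful states (reachable from G and able to reach an accepting state) are {B, D, F, G}.
Restricted to these states the transition graph has no cycle, so every accepting path has bounded length and L is finite.

finite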